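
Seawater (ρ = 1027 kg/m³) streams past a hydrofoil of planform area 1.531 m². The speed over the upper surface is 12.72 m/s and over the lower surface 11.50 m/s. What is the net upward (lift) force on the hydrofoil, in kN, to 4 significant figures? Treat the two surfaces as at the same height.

With equal heights on the two surfaces, Bernoulli gives P_lower − P_upper = ½ρ(v_upper² − v_lower²).
ΔP = ½·1027·(12.72² − 11.50²) = 15170 Pa.
Lift = ΔP · A = 15170 × 1.531 = 23230 N.

F = 23.23 kN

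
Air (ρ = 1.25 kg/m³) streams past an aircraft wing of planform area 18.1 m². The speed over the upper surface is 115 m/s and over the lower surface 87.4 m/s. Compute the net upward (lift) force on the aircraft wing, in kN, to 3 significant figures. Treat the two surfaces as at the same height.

The faster flow above has the lower pressure; Bernoulli (same height) gives ΔP = ½ρ(v_up² − v_low²).
ΔP = ½·1.25·(115² − 87.4²) = 3490 Pa.
Lift = ΔP · A = 3490 × 18.1 = 63200 N.

F ≈ 63.2 kN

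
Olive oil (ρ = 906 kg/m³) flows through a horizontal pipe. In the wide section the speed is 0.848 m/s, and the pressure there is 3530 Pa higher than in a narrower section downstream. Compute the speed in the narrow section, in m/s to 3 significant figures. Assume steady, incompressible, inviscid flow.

Horizontal Bernoulli: P₁ + ½ρv₁² = P₂ + ½ρv₂², so v₂² = v₁² + 2(P₁ − P₂)/ρ.
v₂ = √(0.848² + 2·3530/906) = √(0.719 + 7.79) = 2.92 m/s.

v₂ = 2.92 m/s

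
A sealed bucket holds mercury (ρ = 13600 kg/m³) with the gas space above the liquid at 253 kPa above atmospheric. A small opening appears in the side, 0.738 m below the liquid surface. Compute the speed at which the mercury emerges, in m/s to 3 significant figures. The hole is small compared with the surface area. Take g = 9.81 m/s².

v ≈ 7.19 m/s

Take point 1 at the surface (v₁ ≈ 0) and point 2 at the hole (at atmospheric pressure). Bernoulli: P₁ + ρg h = P_atm + ½ρv₂².
With P₁ − P_atm = 253000 Pa, v₂ = √(2gh + 2ΔP/ρ) = √(2·9.81·0.738 + 2·253000/13600) = 7.19 m/s.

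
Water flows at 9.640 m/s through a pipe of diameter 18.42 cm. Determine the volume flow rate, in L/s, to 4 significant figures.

Q = A·v = 0.02665 m² × 9.640 m/s = 0.2569 m³/s.
Converting: 0.2569 m³/s × 1000 = 256.9 L/s.

256.9 L/s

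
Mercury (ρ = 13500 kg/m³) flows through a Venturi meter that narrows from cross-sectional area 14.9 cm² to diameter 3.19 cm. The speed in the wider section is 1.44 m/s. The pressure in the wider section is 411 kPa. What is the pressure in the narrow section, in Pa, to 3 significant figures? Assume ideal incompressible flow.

376000 Pa

Mass conservation (A₁v₁ = A₂v₂) gives v₂ = 1.44 × 14.9/7.99 = 2.68 m/s.
The pipe is horizontal, so Bernoulli reduces to P₁ + ½ρv₁² = P₂ + ½ρv₂².
P₂ = P₁ − ½ρ(v₂² − v₁²) = 411000 − ½·13500·(2.68² − 1.44²) = 411000 − 34700 = 376000 Pa.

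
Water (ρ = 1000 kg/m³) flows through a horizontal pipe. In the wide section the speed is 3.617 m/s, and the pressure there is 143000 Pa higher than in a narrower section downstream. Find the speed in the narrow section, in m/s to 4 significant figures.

17.29 m/s

With h₁ = h₂, rearranging Bernoulli gives v₂ = √(v₁² + 2ΔP/ρ).
v₂ = √(3.617² + 2·143000/1000) = √(13.08 + 286.0) = 17.29 m/s.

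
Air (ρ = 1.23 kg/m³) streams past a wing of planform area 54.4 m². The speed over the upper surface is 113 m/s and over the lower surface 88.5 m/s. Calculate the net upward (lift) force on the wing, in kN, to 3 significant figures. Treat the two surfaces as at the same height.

The faster flow above has the lower pressure; Bernoulli (same height) gives ΔP = ½ρ(v_up² − v_low²).
ΔP = ½·1.23·(113² − 88.5²) = 3040 Pa.
Lift = ΔP · A = 3040 × 54.4 = 165000 N.

F = 165 kN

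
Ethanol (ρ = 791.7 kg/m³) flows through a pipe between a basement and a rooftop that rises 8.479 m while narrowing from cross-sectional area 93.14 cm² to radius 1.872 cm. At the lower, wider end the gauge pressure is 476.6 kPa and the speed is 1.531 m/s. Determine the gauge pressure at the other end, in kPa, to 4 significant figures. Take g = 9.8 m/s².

P₂ = 345.3 kPa

By continuity, v₂ = v₁·A₁/A₂ = 1.531·(93.14/11.01) = 12.95 m/s.
Applying Bernoulli between the two ends and solving for P₂: P₂ = P₁ + ½ρ(v₁² − v₂²) − ρgΔh.
P₂ = 476600 + ½·791.7·(1.531² − 12.95²) − 791.7·9.8·(+8.479) = 476600 + (-65480) − (65790) = 345300 Pa.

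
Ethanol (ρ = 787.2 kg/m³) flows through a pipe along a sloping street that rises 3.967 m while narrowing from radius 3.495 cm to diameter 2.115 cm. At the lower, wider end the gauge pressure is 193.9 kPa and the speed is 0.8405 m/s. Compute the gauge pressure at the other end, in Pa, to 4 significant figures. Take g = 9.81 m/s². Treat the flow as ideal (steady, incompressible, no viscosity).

130400 Pa

By continuity, v₂ = v₁·A₁/A₂ = 0.8405·(38.37/3.513) = 9.181 m/s.
Applying Bernoulli between the two ends and solving for P₂: P₂ = P₁ + ½ρ(v₁² − v₂²) − ρgΔh.
P₂ = 193900 + ½·787.2·(0.8405² − 9.181²) − 787.2·9.81·(+3.967) = 193900 + (-32900) − (30630) = 130400 Pa.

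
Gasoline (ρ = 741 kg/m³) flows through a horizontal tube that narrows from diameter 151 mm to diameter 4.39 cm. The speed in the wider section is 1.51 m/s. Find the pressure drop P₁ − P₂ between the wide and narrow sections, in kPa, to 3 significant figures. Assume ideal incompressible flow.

ΔP ≈ 117 kPa

Mass conservation (A₁v₁ = A₂v₂) gives v₂ = 1.51 × 179/15.1 = 17.9 m/s.
With no height change, Bernoulli's equation is P₁ + ½ρv₁² = P₂ + ½ρv₂².
P₁ − P₂ = ½·741·(17.9² − 1.51²) = ½·741·317 = 117000 Pa.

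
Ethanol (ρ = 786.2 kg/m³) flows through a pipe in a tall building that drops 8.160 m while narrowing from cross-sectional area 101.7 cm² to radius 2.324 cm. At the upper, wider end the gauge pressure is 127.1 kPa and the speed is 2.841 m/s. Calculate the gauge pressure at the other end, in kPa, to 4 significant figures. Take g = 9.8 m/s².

P₂ ≈ 79.16 kPa

By continuity, v₂ = v₁·A₁/A₂ = 2.841·(101.7/16.97) = 17.03 m/s.
Bernoulli: P₁ + ½ρv₁² + ρg h₁ = P₂ + ½ρv₂² + ρg h₂, so P₂ = P₁ + ½ρ(v₁² − v₂²) − ρg(h₂ − h₁).
P₂ = 127100 + ½·786.2·(2.841² − 17.03²) − 786.2·9.8·(−8.160) = 127100 + (-110800) − (-62870) = 79160 Pa.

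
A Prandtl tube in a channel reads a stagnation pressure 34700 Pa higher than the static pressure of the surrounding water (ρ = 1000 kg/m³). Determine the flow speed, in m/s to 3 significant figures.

Bernoulli between the free stream and the stagnation point: ½ρv² = P_stag − P_static.
v = √(2ΔP/ρ) = √(2·34700/1000) = 8.33 m/s.

v = 8.33 m/s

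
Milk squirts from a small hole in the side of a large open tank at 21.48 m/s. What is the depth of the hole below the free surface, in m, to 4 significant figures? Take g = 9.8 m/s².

h = 23.54 m

For a small hole in a large open tank, ½v² = gh, giving h = v²/(2g).
h = 21.48²/(2·9.8) = 461.4/19.60 = 23.54 m.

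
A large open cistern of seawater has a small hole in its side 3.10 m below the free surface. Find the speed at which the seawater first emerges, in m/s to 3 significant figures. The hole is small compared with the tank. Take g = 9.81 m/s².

v ≈ 7.80 m/s

With the surface at rest and both surface and jet at atmospheric pressure, Bernoulli gives ρg h = ½ρv², so v = √(2gh) = √(2·9.81·3.10) = 7.80 m/s.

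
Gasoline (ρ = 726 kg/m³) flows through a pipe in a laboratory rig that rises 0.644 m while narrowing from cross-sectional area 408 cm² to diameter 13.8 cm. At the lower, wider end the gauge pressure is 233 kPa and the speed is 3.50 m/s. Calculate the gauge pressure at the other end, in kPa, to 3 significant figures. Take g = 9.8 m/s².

P₂ = 200 kPa

The volume flow rate is constant, so v₂ = (A₁/A₂)v₁ = (408/150)·3.50 = 9.55 m/s.
Energy conservation along the streamline gives P₂ = P₁ − ½ρ(v₂² − v₁²) − ρg(h₂ − h₁).
P₂ = 233000 + ½·726·(3.50² − 9.55²) − 726·9.8·(+0.644) = 233000 + (-28600) − (4580) = 200000 Pa.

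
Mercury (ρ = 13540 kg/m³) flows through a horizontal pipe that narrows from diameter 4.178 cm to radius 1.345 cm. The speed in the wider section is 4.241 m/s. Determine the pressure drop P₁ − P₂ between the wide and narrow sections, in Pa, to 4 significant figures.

ΔP ≈ 586800 Pa

Continuity gives A₁v₁ = A₂v₂, so v₂ = (13.71 cm²)/(5.683 cm²) × 4.241 m/s = 10.23 m/s.
The pipe is horizontal, so Bernoulli reduces to P₁ + ½ρv₁² = P₂ + ½ρv₂².
P₁ − P₂ = ½·13540·(10.23² − 4.241²) = ½·13540·86.68 = 586800 Pa.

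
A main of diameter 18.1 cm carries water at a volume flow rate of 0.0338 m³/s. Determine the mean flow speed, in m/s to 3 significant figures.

v ≈ 1.31 m/s

Q = 0.0338 m³/s = 0.0338 m³/s.
v = Q/A = 0.0338 / 0.0257 = 1.31 m/s.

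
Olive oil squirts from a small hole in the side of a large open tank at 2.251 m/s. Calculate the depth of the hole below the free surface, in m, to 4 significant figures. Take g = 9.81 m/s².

h = 0.2583 m

Torricelli: v = √(2gh), so h = v²/(2g).
h = 2.251²/(2·9.81) = 5.067/19.62 = 0.2583 m.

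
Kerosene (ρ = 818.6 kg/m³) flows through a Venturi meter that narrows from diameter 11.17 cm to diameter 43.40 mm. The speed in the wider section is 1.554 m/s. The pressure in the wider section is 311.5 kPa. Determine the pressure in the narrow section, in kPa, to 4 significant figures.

By continuity, v₂ = v₁·A₁/A₂ = 1.554·(97.99/14.79) = 10.29 m/s.
Along the horizontal streamline, P + ½ρv² is constant.
P₂ = P₁ − ½ρ(v₂² − v₁²) = 311500 − ½·818.6·(10.29² − 1.554²) = 311500 − 42380 = 269100 Pa.

269.1 kPa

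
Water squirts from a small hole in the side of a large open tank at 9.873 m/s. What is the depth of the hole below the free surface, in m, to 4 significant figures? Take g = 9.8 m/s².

For a small hole in a large open tank, ½v² = gh, giving h = v²/(2g).
h = 9.873²/(2·9.8) = 97.48/19.60 = 4.973 m.

h ≈ 4.973 m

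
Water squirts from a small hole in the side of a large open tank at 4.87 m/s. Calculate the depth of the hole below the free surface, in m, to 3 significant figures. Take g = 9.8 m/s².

1.21 m

Torricelli: v = √(2gh), so h = v²/(2g).
h = 4.87²/(2·9.8) = 23.7/19.60 = 1.21 m.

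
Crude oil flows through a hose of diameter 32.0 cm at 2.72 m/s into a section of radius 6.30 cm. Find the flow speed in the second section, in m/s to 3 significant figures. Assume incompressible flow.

By continuity, v₂ = v₁·A₁/A₂ = 2.72·(804/125) = 17.5 m/s.

v₂ ≈ 17.5 m/s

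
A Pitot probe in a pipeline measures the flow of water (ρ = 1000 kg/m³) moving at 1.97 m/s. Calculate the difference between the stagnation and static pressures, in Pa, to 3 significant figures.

The dynamic pressure equals the rise in static pressure at the stagnation point: ΔP = ½ρv².
ΔP = ½·1000·1.97² = 1940 Pa.

1940 Pa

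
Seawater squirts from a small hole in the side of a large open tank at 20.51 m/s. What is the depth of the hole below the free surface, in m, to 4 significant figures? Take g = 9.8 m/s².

Torricelli: v = √(2gh), so h = v²/(2g).
h = 20.51²/(2·9.8) = 420.7/19.60 = 21.46 m.

h = 21.46 m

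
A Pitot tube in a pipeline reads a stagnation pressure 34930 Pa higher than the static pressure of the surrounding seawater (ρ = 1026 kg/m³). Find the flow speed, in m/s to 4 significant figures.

At the stagnation point the flow is brought to rest, so Bernoulli gives P_stag − P_static = ½ρv².
v = √(2ΔP/ρ) = √(2·34930/1026) = 8.252 m/s.

v ≈ 8.252 m/s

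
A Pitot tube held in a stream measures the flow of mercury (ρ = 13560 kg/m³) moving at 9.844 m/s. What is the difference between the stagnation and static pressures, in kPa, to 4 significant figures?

Bernoulli between the free stream and the stagnation point: ½ρv² = P_stag − P_static.
ΔP = ½·13560·9.844² = 657000 Pa.

657.0 kPa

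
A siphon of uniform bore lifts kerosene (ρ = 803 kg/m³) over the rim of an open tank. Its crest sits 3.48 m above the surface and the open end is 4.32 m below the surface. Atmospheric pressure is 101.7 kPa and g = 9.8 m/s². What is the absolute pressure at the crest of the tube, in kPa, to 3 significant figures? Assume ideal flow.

P_top ≈ 40.3 kPa

The outlet speed comes from Torricelli: v = √(2g·4.32) = 9.20 m/s.
The bore is uniform, so the speed at the crest is the same v. Bernoulli surface→crest: P_atm = P_top + ½ρv² + ρg·h_top.
P_top = 101700 − ½·803·9.20² − 803·9.8·3.48 = 40300 Pa.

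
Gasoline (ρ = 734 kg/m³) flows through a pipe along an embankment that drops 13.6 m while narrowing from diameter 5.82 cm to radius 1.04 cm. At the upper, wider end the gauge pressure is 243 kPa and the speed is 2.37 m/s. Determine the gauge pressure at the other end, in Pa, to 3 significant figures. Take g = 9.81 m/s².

Continuity gives A₁v₁ = A₂v₂, so v₂ = (26.6 cm²)/(3.40 cm²) × 2.37 m/s = 18.6 m/s.
Applying Bernoulli between the two ends and solving for P₂: P₂ = P₁ + ½ρ(v₁² − v₂²) − ρgΔh.
P₂ = 243000 + ½·734·(2.37² − 18.6²) − 734·9.81·(−13.6) = 243000 + (-124000) − (-97900) = 217000 Pa.

P₂ ≈ 217000 Pa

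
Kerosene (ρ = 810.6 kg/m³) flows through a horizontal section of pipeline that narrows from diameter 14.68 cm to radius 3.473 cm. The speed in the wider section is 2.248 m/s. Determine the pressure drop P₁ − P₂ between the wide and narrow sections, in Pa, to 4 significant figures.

Mass conservation (A₁v₁ = A₂v₂) gives v₂ = 2.248 × 169.3/37.89 = 10.04 m/s.
With no height change, Bernoulli's equation is P₁ + ½ρv₁² = P₂ + ½ρv₂².
P₁ − P₂ = ½·810.6·(10.04² − 2.248²) = ½·810.6·95.77 = 38820 Pa.

ΔP ≈ 38820 Pa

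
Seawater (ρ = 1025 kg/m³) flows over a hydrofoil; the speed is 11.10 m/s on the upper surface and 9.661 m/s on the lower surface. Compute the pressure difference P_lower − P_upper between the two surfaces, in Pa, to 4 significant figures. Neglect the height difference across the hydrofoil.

ΔP = 15310 Pa

Bernoulli (same height): P_lower − P_upper = ½ρ(v_upper² − v_lower²).
ΔP = ½·1025·(11.10² − 9.661²) = 15310 Pa.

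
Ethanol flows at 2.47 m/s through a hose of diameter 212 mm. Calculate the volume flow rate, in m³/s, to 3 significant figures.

Q = 0.0872 m³/s

Q = A·v = 0.0353 m² × 2.47 m/s = 0.0872 m³/s.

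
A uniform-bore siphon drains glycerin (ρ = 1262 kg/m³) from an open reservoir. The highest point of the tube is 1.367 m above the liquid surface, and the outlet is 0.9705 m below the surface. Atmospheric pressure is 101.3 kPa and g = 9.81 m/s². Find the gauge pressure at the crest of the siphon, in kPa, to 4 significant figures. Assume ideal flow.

P_gauge ≈ -28.94 kPa

From the surface to the outlet (both open to atmosphere, surface at rest): v = √(2g·h_out) = √(2·9.81·0.9705) = 4.364 m/s.
Continuity keeps v the same throughout the tube; from surface to crest, P_atm + 0 = P_top + ½ρv² + ρg·h_top.
P_top = 101300 − ½·1262·4.364² − 1262·9.81·1.367 = 72360 Pa. So P_gauge = P_top − P_atm = -28940 Pa.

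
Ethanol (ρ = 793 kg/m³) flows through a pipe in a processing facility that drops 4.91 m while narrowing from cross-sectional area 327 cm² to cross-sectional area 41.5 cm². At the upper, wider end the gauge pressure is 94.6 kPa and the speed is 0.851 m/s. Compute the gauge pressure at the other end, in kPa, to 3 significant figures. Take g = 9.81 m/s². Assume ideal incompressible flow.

115 kPa

Mass conservation (A₁v₁ = A₂v₂) gives v₂ = 0.851 × 327/41.5 = 6.71 m/s.
Energy conservation along the streamline gives P₂ = P₁ − ½ρ(v₂² − v₁²) − ρg(h₂ − h₁).
P₂ = 94600 + ½·793·(0.851² − 6.71²) − 793·9.81·(−4.91) = 94600 + (-17500) − (-38200) = 115000 Pa.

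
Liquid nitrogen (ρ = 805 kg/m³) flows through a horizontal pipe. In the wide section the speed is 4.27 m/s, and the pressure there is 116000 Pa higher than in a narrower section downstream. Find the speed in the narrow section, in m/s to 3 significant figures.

With h₁ = h₂, rearranging Bernoulli gives v₂ = √(v₁² + 2ΔP/ρ).
v₂ = √(4.27² + 2·116000/805) = √(18.2 + 288) = 17.5 m/s.

17.5 m/s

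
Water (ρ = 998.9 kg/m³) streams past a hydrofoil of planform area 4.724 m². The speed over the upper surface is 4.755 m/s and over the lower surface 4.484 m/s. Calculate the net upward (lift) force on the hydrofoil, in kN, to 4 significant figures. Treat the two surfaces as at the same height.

From P + ½ρv² = const at equal height, P_low − P_up = ½ρ(v_up² − v_low²).
ΔP = ½·998.9·(4.755² − 4.484²) = 1251 Pa.
Lift = ΔP · A = 1251 × 4.724 = 5907 N.

F = 5.907 kN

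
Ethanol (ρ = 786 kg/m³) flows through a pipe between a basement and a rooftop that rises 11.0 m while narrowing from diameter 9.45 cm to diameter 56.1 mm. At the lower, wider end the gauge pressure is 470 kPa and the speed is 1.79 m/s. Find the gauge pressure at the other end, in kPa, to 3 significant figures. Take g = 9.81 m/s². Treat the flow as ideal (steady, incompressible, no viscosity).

P₂ = 376 kPa

The volume flow rate is constant, so v₂ = (A₁/A₂)v₁ = (70.1/24.7)·1.79 = 5.08 m/s.
Bernoulli: P₁ + ½ρv₁² + ρg h₁ = P₂ + ½ρv₂² + ρg h₂, so P₂ = P₁ + ½ρ(v₁² − v₂²) − ρg(h₂ − h₁).
P₂ = 470000 + ½·786·(1.79² − 5.08²) − 786·9.81·(+11.0) = 470000 + (-8880) − (84800) = 376000 Pa.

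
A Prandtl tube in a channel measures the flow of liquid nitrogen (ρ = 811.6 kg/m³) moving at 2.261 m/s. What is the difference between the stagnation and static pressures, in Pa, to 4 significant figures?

The dynamic pressure equals the rise in static pressure at the stagnation point: ΔP = ½ρv².
ΔP = ½·811.6·2.261² = 2074 Pa.

ΔP = 2074 Pa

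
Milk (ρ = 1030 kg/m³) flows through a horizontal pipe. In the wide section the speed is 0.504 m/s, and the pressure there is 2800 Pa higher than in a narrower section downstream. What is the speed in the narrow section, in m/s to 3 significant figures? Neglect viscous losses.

2.39 m/s

Along the level pipe P + ½ρv² is conserved, hence v₂² = v₁² + 2(P₁ − P₂)/ρ.
v₂ = √(0.504² + 2·2800/1030) = √(0.254 + 5.44) = 2.39 m/s.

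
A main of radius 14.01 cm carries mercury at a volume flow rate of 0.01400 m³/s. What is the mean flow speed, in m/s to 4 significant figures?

Q = 0.01400 m³/s = 0.01400 m³/s.
v = Q/A = 0.01400 / 0.06166 = 0.2270 m/s.

v ≈ 0.2270 m/s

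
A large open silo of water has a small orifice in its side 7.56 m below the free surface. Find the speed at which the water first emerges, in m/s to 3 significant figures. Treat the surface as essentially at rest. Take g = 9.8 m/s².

The surface is effectively still and both ends are open, so ½v² = gh and v = √(2·9.8·7.56) = 12.2 m/s.

12.2 m/s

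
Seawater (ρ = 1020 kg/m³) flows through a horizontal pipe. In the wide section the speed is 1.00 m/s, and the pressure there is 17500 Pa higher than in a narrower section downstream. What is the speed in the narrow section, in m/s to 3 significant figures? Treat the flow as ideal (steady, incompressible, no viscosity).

v₂ ≈ 5.94 m/s

Along the level pipe P + ½ρv² is conserved, hence v₂² = v₁² + 2(P₁ − P₂)/ρ.
v₂ = √(1.00² + 2·17500/1020) = √(1.00 + 34.3) = 5.94 m/s.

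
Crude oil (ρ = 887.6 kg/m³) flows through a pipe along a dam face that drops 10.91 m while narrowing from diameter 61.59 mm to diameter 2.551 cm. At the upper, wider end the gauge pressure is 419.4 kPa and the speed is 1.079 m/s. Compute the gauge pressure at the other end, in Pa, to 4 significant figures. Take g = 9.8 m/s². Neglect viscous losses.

497300 Pa

Mass conservation (A₁v₁ = A₂v₂) gives v₂ = 1.079 × 29.79/5.111 = 6.290 m/s.
Bernoulli: P₁ + ½ρv₁² + ρg h₁ = P₂ + ½ρv₂² + ρg h₂, so P₂ = P₁ + ½ρ(v₁² − v₂²) − ρg(h₂ − h₁).
P₂ = 419400 + ½·887.6·(1.079² − 6.290²) − 887.6·9.8·(−10.91) = 419400 + (-17040) − (-94900) = 497300 Pa.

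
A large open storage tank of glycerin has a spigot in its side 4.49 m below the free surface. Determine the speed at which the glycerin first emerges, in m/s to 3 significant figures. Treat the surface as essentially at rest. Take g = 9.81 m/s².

v ≈ 9.39 m/s

With the surface at rest and both surface and jet at atmospheric pressure, Bernoulli gives ρg h = ½ρv², so v = √(2gh) = √(2·9.81·4.49) = 9.39 m/s.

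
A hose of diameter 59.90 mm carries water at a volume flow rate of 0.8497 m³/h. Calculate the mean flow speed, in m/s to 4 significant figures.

Q = 0.8497 m³/h = 0.0002360 m³/s.
v = Q/A = 0.0002360 / 0.002818 = 0.08376 m/s.

v ≈ 0.08376 m/s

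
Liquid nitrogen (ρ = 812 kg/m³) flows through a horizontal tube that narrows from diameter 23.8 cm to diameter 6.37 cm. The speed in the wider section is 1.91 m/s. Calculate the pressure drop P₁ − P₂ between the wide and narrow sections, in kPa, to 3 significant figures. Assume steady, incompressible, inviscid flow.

ΔP ≈ 287 kPa

Mass conservation (A₁v₁ = A₂v₂) gives v₂ = 1.91 × 445/31.9 = 26.7 m/s.
Bernoulli (h₁ = h₂): P₁ − P₂ = ½ρ(v₂² − v₁²).
P₁ − P₂ = ½·812·(26.7² − 1.91²) = ½·812·707 = 287000 Pa.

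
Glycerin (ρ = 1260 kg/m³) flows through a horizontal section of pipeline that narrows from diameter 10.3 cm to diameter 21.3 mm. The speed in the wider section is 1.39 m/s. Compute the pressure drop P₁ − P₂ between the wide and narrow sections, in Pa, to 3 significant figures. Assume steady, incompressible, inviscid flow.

Continuity gives A₁v₁ = A₂v₂, so v₂ = (83.3 cm²)/(3.56 cm²) × 1.39 m/s = 32.5 m/s.
The pipe is horizontal, so Bernoulli reduces to P₁ + ½ρv₁² = P₂ + ½ρv₂².
P₁ − P₂ = ½·1260·(32.5² − 1.39²) = ½·1260·1050 = 664000 Pa.

ΔP ≈ 664000 Pa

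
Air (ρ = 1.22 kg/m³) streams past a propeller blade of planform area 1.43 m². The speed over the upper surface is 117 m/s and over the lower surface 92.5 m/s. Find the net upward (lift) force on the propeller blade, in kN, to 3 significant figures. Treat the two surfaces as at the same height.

The faster flow above has the lower pressure; Bernoulli (same height) gives ΔP = ½ρ(v_up² − v_low²).
ΔP = ½·1.22·(117² − 92.5²) = 3130 Pa.
Lift = ΔP · A = 3130 × 1.43 = 4480 N.

F ≈ 4.48 kN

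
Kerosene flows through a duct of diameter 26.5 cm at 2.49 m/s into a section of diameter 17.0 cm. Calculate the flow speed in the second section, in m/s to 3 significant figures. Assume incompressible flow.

v₂ = 6.05 m/s

Continuity gives A₁v₁ = A₂v₂, so v₂ = (552 cm²)/(227 cm²) × 2.49 m/s = 6.05 m/s.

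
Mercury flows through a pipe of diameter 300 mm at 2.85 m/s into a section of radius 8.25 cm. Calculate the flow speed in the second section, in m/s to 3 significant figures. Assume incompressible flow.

v₂ ≈ 9.42 m/s

The volume flow rate is constant, so v₂ = (A₁/A₂)v₁ = (707/214)·2.85 = 9.42 m/s.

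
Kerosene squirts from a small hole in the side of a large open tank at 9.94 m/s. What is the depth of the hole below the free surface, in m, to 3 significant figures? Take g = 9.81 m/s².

h ≈ 5.04 m

Torricelli: v = √(2gh), so h = v²/(2g).
h = 9.94²/(2·9.81) = 98.8/19.62 = 5.04 m.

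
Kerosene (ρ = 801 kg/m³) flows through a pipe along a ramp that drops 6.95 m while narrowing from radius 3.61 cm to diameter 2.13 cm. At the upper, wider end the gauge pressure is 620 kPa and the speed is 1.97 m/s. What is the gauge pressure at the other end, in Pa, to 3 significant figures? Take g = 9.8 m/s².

P₂ ≈ 471000 Pa

The volume flow rate is constant, so v₂ = (A₁/A₂)v₁ = (40.9/3.56)·1.97 = 22.6 m/s.
Bernoulli: P₁ + ½ρv₁² + ρg h₁ = P₂ + ½ρv₂² + ρg h₂, so P₂ = P₁ + ½ρ(v₁² − v₂²) − ρg(h₂ − h₁).
P₂ = 620000 + ½·801·(1.97² − 22.6²) − 801·9.8·(−6.95) = 620000 + (-204000) − (-54600) = 471000 Pa.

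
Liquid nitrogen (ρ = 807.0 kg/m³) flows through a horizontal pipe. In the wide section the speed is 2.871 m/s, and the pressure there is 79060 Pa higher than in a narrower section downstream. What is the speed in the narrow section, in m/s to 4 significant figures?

Along the level pipe P + ½ρv² is conserved, hence v₂² = v₁² + 2(P₁ − P₂)/ρ.
v₂ = √(2.871² + 2·79060/807.0) = √(8.243 + 195.9) = 14.29 m/s.

v₂ ≈ 14.29 m/s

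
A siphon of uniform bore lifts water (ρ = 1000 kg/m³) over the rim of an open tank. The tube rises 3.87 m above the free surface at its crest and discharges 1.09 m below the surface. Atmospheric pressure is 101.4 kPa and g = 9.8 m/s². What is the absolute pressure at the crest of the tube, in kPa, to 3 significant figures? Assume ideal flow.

P_top = 52.8 kPa

Bernoulli surface→outlet gives ½v² = g·h_out, so v = √(2·9.8·1.09) = 4.62 m/s.
The bore is uniform, so the speed at the crest is the same v. Bernoulli surface→crest: P_atm = P_top + ½ρv² + ρg·h_top.
P_top = 101400 − ½·1000·4.62² − 1000·9.8·3.87 = 52800 Pa.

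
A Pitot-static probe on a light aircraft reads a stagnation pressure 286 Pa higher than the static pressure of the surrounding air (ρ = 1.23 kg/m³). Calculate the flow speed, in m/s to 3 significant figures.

v = 21.6 m/s

Bernoulli between the free stream and the stagnation point: ½ρv² = P_stag − P_static.
v = √(2ΔP/ρ) = √(2·286/1.23) = 21.6 m/s.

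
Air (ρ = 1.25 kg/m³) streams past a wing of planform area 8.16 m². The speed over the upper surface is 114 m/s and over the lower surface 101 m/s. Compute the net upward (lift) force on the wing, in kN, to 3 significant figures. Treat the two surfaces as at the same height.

F ≈ 14.3 kN

With equal heights on the two surfaces, Bernoulli gives P_lower − P_upper = ½ρ(v_upper² − v_lower²).
ΔP = ½·1.25·(114² − 101²) = 1750 Pa.
Lift = ΔP · A = 1750 × 8.16 = 14300 N.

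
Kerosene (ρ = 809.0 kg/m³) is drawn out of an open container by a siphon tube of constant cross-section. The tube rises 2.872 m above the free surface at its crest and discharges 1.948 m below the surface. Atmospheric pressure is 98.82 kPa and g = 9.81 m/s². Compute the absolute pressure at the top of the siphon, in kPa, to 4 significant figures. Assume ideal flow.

P_top ≈ 60.57 kPa

From the surface to the outlet (both open to atmosphere, surface at rest): v = √(2g·h_out) = √(2·9.81·1.948) = 6.182 m/s.
With constant cross-section the crest speed equals v; applying Bernoulli from the surface up to the crest, P_top = P_atm − ½ρv² − ρg·h_top.
P_top = 98820 − ½·809.0·6.182² − 809.0·9.81·2.872 = 60570 Pa.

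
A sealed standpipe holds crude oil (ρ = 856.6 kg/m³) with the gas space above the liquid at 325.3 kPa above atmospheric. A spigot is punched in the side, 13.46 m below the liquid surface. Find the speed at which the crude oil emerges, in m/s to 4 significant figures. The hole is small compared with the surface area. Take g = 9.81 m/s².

Take point 1 at the surface (v₁ ≈ 0) and point 2 at the hole (at atmospheric pressure). Bernoulli: P₁ + ρg h = P_atm + ½ρv₂².
With P₁ − P_atm = 325300 Pa, v₂ = √(2gh + 2ΔP/ρ) = √(2·9.81·13.46 + 2·325300/856.6) = 31.99 m/s.

v ≈ 31.99 m/s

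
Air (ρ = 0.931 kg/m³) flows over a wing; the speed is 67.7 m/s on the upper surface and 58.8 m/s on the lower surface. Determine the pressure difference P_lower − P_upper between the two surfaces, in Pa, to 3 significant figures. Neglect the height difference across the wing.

ΔP ≈ 524 Pa

With negligible Δh, P + ½ρv² is constant, so P_low − P_up = ½ρ(v_up² − v_low²).
ΔP = ½·0.931·(67.7² − 58.8²) = 524 Pa.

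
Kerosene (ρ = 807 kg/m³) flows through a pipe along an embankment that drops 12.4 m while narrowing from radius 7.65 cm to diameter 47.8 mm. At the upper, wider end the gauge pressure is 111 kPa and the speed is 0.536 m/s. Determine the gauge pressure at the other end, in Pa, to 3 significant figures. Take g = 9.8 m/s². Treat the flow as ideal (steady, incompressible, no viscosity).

P₂ = 197000 Pa

The volume flow rate is constant, so v₂ = (A₁/A₂)v₁ = (184/17.9)·0.536 = 5.49 m/s.
Applying Bernoulli between the two ends and solving for P₂: P₂ = P₁ + ½ρ(v₁² − v₂²) − ρgΔh.
P₂ = 111000 + ½·807·(0.536² − 5.49²) − 807·9.8·(−12.4) = 111000 + (-12100) − (-98100) = 197000 Pa.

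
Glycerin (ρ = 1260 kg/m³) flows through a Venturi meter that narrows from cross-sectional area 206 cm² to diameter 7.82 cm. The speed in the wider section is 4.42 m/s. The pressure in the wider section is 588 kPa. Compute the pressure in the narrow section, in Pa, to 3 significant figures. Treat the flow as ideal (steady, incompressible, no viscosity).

Mass conservation (A₁v₁ = A₂v₂) gives v₂ = 4.42 × 206/48.0 = 19.0 m/s.
Bernoulli (h₁ = h₂): P₁ − P₂ = ½ρ(v₂² − v₁²).
P₂ = P₁ − ½ρ(v₂² − v₁²) = 588000 − ½·1260·(19.0² − 4.42²) = 588000 − 214000 = 374000 Pa.

P₂ ≈ 374000 Pa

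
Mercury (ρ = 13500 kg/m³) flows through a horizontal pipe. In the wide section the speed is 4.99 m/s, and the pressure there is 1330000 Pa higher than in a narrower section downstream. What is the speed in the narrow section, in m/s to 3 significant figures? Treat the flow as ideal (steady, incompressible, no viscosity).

Along the level pipe P + ½ρv² is conserved, hence v₂² = v₁² + 2(P₁ − P₂)/ρ.
v₂ = √(4.99² + 2·1330000/13500) = √(24.9 + 197) = 14.9 m/s.

v₂ ≈ 14.9 m/s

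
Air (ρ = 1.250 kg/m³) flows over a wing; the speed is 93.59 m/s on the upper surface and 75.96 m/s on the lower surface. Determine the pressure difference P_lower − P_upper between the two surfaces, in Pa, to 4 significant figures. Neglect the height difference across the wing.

ΔP ≈ 1868 Pa

With negligible Δh, P + ½ρv² is constant, so P_low − P_up = ½ρ(v_up² − v_low²).
ΔP = ½·1.250·(93.59² − 75.96²) = 1868 Pa.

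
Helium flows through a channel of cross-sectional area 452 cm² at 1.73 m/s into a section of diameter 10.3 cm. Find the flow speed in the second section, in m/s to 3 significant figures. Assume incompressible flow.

v₂ ≈ 9.38 m/s

Mass conservation (A₁v₁ = A₂v₂) gives v₂ = 1.73 × 452/83.3 = 9.38 m/s.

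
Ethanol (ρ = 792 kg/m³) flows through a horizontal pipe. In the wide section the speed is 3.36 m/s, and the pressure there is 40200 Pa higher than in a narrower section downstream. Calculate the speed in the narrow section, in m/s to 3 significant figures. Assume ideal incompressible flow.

v₂ = 10.6 m/s

Horizontal Bernoulli: P₁ + ½ρv₁² = P₂ + ½ρv₂², so v₂² = v₁² + 2(P₁ − P₂)/ρ.
v₂ = √(3.36² + 2·40200/792) = √(11.3 + 102) = 10.6 m/s.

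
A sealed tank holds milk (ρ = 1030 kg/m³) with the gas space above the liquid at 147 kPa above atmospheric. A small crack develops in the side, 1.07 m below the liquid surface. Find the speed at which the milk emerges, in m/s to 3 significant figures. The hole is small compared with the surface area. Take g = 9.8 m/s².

v ≈ 17.5 m/s

Take point 1 at the surface (v₁ ≈ 0) and point 2 at the hole (at atmospheric pressure). Bernoulli: P₁ + ρg h = P_atm + ½ρv₂².
With P₁ − P_atm = 147000 Pa, v₂ = √(2gh + 2ΔP/ρ) = √(2·9.8·1.07 + 2·147000/1030) = 17.5 m/s.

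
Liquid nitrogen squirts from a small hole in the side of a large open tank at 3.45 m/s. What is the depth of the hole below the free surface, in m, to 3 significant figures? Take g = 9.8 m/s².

For a small hole in a large open tank, ½v² = gh, giving h = v²/(2g).
h = 3.45²/(2·9.8) = 11.9/19.60 = 0.607 m.

h ≈ 0.607 m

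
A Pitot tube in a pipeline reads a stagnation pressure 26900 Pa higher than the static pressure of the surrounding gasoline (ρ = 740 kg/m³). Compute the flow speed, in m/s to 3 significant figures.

Bernoulli between the free stream and the stagnation point: ½ρv² = P_stag − P_static.
v = √(2ΔP/ρ) = √(2·26900/740) = 8.53 m/s.

v = 8.53 m/s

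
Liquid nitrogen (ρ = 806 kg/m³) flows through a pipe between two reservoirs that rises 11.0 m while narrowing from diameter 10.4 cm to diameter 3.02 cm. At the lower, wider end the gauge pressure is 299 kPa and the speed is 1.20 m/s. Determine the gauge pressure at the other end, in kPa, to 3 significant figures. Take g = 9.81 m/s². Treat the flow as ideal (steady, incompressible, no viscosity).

P₂ ≈ 131 kPa

Mass conservation (A₁v₁ = A₂v₂) gives v₂ = 1.20 × 84.9/7.16 = 14.2 m/s.
Bernoulli: P₁ + ½ρv₁² + ρg h₁ = P₂ + ½ρv₂² + ρg h₂, so P₂ = P₁ + ½ρ(v₁² − v₂²) − ρg(h₂ − h₁).
P₂ = 299000 + ½·806·(1.20² − 14.2²) − 806·9.81·(+11.0) = 299000 + (-81000) − (87000) = 131000 Pa.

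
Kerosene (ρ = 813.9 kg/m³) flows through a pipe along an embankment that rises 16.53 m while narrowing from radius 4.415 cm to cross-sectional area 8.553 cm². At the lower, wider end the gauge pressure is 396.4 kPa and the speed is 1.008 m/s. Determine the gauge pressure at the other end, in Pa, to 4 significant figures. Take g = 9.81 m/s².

243600 Pa

The volume flow rate is constant, so v₂ = (A₁/A₂)v₁ = (61.24/8.553)·1.008 = 7.217 m/s.
Bernoulli: P₁ + ½ρv₁² + ρg h₁ = P₂ + ½ρv₂² + ρg h₂, so P₂ = P₁ + ½ρ(v₁² − v₂²) − ρg(h₂ − h₁).
P₂ = 396400 + ½·813.9·(1.008² − 7.217²) − 813.9·9.81·(+16.53) = 396400 + (-20780) − (132000) = 243600 Pa.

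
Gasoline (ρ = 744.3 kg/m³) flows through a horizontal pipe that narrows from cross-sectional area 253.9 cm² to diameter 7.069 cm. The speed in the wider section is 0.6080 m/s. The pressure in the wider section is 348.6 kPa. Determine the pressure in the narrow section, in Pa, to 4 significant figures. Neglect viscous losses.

The volume flow rate is constant, so v₂ = (A₁/A₂)v₁ = (253.9/39.25)·0.6080 = 3.933 m/s.
Along the horizontal streamline, P + ½ρv² is constant.
P₂ = P₁ − ½ρ(v₂² − v₁²) = 348600 − ½·744.3·(3.933² − 0.6080²) = 348600 − 5620 = 343000 Pa.

P₂ ≈ 343000 Pa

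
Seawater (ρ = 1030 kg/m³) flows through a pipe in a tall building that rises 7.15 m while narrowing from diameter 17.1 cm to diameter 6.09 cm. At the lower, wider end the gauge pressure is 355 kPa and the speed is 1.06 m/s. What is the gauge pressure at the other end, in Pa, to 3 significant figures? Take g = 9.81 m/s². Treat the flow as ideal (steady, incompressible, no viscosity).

The volume flow rate is constant, so v₂ = (A₁/A₂)v₁ = (230/29.1)·1.06 = 8.36 m/s.
Energy conservation along the streamline gives P₂ = P₁ − ½ρ(v₂² − v₁²) − ρg(h₂ − h₁).
P₂ = 355000 + ½·1030·(1.06² − 8.36²) − 1030·9.81·(+7.15) = 355000 + (-35400) − (72200) = 247000 Pa.

P₂ ≈ 247000 Pa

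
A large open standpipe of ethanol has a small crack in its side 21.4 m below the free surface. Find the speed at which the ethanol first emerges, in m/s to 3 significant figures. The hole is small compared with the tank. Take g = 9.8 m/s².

v ≈ 20.5 m/s

Bernoulli from surface to hole (P equal, v_surface ≈ 0): v = √(2gh) = √(2×9.8×21.4) = 20.5 m/s.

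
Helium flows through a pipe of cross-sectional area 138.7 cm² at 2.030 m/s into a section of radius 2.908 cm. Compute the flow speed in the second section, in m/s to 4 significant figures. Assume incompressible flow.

v₂ = 10.60 m/s

Continuity gives A₁v₁ = A₂v₂, so v₂ = (138.7 cm²)/(26.57 cm²) × 2.030 m/s = 10.60 m/s.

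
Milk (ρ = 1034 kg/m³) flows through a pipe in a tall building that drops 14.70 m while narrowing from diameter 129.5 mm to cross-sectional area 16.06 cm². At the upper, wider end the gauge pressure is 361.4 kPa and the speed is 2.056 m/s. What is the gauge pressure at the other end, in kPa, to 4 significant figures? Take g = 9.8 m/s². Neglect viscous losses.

By continuity, v₂ = v₁·A₁/A₂ = 2.056·(131.7/16.06) = 16.86 m/s.
Bernoulli: P₁ + ½ρv₁² + ρg h₁ = P₂ + ½ρv₂² + ρg h₂, so P₂ = P₁ + ½ρ(v₁² − v₂²) − ρg(h₂ − h₁).
P₂ = 361400 + ½·1034·(2.056² − 16.86²) − 1034·9.8·(−14.70) = 361400 + (-144800) − (-149000) = 365500 Pa.

P₂ = 365.5 kPa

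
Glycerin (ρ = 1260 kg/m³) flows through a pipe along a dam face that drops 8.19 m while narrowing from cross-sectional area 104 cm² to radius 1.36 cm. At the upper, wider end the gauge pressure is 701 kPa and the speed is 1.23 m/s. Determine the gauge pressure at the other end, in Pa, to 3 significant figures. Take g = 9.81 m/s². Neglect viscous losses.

The volume flow rate is constant, so v₂ = (A₁/A₂)v₁ = (104/5.81)·1.23 = 22.0 m/s.
Bernoulli: P₁ + ½ρv₁² + ρg h₁ = P₂ + ½ρv₂² + ρg h₂, so P₂ = P₁ + ½ρ(v₁² − v₂²) − ρg(h₂ − h₁).
P₂ = 701000 + ½·1260·(1.23² − 22.0²) − 1260·9.81·(−8.19) = 701000 + (-304000) − (-101000) = 498000 Pa.

P₂ ≈ 498000 Pa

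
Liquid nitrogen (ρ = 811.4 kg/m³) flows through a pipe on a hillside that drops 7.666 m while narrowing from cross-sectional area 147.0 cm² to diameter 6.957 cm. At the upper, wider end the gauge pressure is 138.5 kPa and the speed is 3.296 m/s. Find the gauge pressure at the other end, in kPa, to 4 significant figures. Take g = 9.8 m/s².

The volume flow rate is constant, so v₂ = (A₁/A₂)v₁ = (147.0/38.01)·3.296 = 12.75 m/s.
Applying Bernoulli between the two ends and solving for P₂: P₂ = P₁ + ½ρ(v₁² − v₂²) − ρgΔh.
P₂ = 138500 + ½·811.4·(3.296² − 12.75²) − 811.4·9.8·(−7.666) = 138500 + (-61500) − (-60960) = 138000 Pa.

138.0 kPa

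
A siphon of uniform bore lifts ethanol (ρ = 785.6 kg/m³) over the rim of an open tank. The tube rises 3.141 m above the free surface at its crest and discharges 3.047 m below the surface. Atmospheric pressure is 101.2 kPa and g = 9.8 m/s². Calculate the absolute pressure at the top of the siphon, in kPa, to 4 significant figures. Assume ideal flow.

The outlet speed comes from Torricelli: v = √(2g·3.047) = 7.728 m/s.
With constant cross-section the crest speed equals v; applying Bernoulli from the surface up to the crest, P_top = P_atm − ½ρv² − ρg·h_top.
P_top = 101200 − ½·785.6·7.728² − 785.6·9.8·3.141 = 53560 Pa.

P_top = 53.56 kPa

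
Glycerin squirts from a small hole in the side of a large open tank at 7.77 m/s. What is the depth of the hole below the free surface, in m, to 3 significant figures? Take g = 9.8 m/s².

Torricelli: v = √(2gh), so h = v²/(2g).
h = 7.77²/(2·9.8) = 60.4/19.60 = 3.08 m.

h = 3.08 m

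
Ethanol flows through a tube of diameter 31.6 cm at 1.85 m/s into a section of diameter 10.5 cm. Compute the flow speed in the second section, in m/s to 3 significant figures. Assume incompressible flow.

16.8 m/s

Continuity gives A₁v₁ = A₂v₂, so v₂ = (784 cm²)/(86.6 cm²) × 1.85 m/s = 16.8 m/s.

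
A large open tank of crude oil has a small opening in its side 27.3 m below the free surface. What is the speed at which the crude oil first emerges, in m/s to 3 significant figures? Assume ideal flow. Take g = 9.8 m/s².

Bernoulli from surface to hole (P equal, v_surface ≈ 0): v = √(2gh) = √(2×9.8×27.3) = 23.1 m/s.

23.1 m/s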